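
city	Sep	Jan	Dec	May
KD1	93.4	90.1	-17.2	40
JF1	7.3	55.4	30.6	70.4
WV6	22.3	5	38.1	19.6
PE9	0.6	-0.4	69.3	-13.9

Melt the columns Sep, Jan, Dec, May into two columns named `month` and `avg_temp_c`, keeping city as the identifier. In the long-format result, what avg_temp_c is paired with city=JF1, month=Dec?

Unpivoting turns each (city, wide-column) pair into one long row.
The wide cell at row JF1, column Dec holds 30.6, so the long row (JF1, Dec) has avg_temp_c=30.6.

30.6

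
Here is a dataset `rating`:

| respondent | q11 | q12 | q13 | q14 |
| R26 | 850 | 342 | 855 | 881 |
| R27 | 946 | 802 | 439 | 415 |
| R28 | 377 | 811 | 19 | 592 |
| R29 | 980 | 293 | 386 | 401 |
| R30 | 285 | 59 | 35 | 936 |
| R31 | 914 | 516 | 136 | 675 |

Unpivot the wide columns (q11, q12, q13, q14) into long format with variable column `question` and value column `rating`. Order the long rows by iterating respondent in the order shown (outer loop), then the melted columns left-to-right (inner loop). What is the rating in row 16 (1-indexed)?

401

24 rows total (6 × 4). Row 16: index ⌊(16-1)/4⌋ = 3 into respondent → R29; (16-1) mod 4 = 3 into the melted columns → q14.
So row 16 is (R29, q14, 401); rating = 401.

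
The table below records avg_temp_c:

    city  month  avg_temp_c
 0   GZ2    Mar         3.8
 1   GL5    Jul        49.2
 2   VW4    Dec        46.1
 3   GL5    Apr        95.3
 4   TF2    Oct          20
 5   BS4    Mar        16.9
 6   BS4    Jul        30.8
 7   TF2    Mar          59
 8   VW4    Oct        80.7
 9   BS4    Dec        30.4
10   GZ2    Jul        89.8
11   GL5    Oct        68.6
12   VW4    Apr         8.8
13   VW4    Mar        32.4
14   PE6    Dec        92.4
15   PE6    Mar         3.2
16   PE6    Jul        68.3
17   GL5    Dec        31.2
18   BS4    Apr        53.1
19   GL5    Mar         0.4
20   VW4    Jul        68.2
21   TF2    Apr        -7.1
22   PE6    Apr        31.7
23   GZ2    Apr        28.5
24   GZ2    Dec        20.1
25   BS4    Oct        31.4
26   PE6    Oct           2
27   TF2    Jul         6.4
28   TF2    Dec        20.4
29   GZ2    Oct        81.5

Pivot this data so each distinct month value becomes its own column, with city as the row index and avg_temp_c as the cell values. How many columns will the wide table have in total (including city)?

1 column for city plus 5 distinct month values → 6 columns.

6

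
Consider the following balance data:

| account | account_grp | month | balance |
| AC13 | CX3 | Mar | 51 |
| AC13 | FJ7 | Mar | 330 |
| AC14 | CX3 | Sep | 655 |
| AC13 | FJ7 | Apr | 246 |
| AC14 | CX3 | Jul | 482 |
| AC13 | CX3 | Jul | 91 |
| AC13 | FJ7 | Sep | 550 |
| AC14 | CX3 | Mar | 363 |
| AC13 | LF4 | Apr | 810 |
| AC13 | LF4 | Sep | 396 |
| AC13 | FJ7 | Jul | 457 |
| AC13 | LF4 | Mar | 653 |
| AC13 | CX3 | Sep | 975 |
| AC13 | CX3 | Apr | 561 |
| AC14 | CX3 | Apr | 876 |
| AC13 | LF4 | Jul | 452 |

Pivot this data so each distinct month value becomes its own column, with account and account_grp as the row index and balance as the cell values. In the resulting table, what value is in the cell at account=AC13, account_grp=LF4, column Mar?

653

Wide layout: rows indexed by account and account_grp, columns are the 4 distinct month values (Mar, Sep, Apr, Jul).
Cell (account=AC13, account_grp=LF4, month=Mar) draws from the long row where account=AC13, account_grp=LF4 and month=Mar, which has balance=653.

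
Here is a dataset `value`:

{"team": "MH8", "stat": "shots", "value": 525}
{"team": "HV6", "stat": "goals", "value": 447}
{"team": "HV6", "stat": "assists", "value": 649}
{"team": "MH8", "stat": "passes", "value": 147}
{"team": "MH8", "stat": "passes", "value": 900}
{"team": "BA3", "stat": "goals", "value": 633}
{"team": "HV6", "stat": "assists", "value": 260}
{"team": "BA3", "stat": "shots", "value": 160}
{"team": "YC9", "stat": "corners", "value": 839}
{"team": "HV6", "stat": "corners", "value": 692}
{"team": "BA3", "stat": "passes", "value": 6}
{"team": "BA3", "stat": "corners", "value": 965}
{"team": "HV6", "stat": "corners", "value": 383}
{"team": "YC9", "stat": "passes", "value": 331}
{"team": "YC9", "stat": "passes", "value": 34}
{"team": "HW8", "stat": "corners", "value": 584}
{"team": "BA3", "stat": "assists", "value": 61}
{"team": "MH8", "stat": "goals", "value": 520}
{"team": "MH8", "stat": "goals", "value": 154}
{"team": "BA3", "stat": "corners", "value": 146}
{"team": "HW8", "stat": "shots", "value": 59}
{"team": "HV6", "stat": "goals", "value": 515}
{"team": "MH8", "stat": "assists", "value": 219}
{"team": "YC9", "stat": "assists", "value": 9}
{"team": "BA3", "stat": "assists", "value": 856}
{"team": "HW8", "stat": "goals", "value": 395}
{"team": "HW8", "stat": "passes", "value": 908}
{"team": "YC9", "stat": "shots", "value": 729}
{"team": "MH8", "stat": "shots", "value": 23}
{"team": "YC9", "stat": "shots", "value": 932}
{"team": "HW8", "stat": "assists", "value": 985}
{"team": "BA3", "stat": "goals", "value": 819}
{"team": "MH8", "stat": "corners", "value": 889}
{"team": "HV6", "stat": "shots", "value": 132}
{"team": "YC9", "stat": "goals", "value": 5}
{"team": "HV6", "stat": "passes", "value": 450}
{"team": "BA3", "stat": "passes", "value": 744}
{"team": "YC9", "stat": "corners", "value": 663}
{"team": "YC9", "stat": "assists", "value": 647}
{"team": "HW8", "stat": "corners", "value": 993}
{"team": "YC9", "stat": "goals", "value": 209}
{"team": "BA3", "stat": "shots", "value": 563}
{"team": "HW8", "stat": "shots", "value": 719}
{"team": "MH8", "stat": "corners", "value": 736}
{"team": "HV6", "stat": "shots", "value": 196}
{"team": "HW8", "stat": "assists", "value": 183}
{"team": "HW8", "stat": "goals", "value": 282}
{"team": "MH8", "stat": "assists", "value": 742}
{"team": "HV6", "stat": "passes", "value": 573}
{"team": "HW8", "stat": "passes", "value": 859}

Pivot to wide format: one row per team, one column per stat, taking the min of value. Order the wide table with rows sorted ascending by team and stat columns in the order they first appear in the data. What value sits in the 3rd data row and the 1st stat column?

59

With rows sorted ascending by team, row 3 is team=HW8. stat columns in first-appearance order: shots, goals, assists, passes, corners; column 1 is shots.
Long rows with team=HW8, stat=shots: min(59, 719) = 59.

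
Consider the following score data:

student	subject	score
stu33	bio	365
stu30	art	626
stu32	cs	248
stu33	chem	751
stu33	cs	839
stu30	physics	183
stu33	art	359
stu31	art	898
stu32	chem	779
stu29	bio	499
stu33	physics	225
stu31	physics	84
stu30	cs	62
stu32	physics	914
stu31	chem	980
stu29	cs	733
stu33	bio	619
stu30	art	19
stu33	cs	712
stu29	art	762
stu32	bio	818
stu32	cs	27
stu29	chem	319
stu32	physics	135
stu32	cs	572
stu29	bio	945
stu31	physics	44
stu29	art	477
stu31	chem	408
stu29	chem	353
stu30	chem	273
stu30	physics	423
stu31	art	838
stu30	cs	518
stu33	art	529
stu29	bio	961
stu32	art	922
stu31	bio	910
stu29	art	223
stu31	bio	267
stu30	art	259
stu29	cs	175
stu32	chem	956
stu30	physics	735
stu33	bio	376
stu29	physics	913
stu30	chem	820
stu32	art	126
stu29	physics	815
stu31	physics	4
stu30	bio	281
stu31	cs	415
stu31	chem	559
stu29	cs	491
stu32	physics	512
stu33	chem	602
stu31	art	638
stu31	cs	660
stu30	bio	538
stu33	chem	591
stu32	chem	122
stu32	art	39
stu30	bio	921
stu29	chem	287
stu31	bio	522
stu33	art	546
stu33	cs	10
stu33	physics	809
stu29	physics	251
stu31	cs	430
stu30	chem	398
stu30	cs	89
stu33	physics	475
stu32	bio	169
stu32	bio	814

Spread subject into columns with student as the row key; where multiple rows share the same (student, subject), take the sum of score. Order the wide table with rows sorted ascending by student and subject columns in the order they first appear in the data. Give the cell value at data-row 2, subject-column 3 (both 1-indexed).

With rows sorted ascending by student, row 2 is student=stu30. subject columns in first-appearance order: bio, art, cs, chem, physics; column 3 is cs.
Long rows with student=stu30, subject=cs: 62 + 518 + 89 = 669.

669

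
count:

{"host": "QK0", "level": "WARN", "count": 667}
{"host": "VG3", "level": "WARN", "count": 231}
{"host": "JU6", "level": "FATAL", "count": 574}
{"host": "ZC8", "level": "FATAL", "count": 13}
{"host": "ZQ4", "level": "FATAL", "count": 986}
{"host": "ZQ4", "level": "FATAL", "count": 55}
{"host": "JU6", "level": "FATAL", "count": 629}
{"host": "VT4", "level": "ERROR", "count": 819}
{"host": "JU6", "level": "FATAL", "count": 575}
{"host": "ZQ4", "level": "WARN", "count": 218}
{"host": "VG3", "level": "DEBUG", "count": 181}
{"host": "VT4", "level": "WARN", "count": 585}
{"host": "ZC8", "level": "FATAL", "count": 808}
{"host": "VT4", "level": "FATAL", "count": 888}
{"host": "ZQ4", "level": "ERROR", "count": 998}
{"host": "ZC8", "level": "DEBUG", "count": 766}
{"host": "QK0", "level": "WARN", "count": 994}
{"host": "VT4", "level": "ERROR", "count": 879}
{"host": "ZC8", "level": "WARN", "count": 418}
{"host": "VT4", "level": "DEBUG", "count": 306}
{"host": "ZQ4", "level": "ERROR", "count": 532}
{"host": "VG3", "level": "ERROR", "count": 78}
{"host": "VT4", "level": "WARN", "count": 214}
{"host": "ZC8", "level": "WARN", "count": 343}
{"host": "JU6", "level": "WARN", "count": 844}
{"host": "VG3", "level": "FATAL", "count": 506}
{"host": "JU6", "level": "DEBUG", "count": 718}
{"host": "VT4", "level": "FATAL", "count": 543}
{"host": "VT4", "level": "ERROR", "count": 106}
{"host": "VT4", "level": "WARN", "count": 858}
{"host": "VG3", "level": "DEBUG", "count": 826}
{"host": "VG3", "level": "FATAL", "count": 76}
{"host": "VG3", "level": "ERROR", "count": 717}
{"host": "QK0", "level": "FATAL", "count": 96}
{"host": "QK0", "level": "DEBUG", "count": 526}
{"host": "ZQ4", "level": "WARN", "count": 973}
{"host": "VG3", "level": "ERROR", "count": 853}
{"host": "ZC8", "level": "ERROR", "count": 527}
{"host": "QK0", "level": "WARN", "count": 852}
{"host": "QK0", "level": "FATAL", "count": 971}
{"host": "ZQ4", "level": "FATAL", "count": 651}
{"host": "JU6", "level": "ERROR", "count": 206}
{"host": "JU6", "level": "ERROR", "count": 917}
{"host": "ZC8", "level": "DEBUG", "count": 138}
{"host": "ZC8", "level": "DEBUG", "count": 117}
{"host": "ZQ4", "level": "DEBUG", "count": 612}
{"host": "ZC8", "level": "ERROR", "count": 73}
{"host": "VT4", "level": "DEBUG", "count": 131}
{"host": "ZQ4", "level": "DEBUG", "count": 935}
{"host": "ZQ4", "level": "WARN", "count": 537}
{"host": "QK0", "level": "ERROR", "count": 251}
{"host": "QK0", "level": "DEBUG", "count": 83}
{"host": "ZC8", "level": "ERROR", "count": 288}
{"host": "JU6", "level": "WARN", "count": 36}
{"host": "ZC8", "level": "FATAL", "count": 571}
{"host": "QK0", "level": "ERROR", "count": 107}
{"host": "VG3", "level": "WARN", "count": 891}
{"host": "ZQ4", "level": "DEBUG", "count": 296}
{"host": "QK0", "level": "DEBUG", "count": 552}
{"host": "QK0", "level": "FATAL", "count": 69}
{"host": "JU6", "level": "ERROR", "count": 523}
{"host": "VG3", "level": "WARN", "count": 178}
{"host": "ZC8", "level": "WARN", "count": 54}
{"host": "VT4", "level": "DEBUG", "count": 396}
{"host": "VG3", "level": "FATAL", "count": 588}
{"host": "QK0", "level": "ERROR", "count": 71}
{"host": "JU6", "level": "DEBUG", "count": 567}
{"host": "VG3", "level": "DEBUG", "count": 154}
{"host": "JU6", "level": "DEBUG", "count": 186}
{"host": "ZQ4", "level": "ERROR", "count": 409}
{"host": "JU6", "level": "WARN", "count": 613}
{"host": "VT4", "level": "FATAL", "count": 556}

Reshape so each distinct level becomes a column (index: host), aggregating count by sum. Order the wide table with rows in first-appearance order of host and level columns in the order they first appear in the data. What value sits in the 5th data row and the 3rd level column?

With rows in first-appearance order of host, row 5 is host=ZQ4. level columns in first-appearance order: WARN, FATAL, ERROR, DEBUG; column 3 is ERROR.
Long rows with host=ZQ4, level=ERROR: 998 + 532 + 409 = 1939.

1939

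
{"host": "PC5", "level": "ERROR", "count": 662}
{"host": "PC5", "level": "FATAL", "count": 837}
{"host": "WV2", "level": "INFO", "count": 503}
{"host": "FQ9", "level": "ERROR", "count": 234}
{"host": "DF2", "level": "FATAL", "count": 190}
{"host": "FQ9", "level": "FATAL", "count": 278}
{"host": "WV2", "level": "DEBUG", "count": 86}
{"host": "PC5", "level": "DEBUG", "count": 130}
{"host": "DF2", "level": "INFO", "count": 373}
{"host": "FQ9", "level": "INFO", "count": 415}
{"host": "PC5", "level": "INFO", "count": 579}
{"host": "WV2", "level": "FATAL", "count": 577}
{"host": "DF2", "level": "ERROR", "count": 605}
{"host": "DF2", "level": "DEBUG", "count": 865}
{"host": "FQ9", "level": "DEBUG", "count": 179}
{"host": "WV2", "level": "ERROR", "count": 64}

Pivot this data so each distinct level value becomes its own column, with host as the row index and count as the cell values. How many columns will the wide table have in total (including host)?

5

1 column for host plus 4 distinct level values → 5 columns.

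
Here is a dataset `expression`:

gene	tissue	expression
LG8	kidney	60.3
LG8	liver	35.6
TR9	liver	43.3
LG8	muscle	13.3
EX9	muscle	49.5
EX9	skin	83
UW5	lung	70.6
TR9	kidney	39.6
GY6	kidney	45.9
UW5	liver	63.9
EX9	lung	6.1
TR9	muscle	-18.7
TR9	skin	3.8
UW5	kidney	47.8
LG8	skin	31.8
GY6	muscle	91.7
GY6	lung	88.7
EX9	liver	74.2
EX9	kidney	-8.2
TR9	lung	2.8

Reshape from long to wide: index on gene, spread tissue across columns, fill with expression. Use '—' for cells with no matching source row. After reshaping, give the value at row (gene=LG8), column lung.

—

No long-format row has gene=LG8 and tissue=lung, so the cell is —.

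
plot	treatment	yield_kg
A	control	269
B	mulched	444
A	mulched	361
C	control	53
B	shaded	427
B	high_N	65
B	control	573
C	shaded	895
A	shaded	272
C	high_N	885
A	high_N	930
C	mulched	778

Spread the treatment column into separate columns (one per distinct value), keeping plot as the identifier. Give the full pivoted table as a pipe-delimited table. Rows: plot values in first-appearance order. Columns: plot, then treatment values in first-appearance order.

Columns: plot plus the 4 distinct treatment values (control, mulched, shaded, high_N).
For example, row A column control takes yield_kg=269 from the long row (A, control).

| plot | control | mulched | shaded | high_N |
| A | 269 | 361 | 272 | 930 |
| B | 573 | 444 | 427 | 65 |
| C | 53 | 778 | 895 | 885 |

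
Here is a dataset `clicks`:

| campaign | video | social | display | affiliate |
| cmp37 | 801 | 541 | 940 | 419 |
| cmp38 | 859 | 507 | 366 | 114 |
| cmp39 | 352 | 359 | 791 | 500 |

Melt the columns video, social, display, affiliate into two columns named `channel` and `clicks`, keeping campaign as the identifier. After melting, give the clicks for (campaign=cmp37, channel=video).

801

Unpivoting turns each (campaign, wide-column) pair into one long row.
The wide cell at row cmp37, column video holds 801, so the long row (cmp37, video) has clicks=801.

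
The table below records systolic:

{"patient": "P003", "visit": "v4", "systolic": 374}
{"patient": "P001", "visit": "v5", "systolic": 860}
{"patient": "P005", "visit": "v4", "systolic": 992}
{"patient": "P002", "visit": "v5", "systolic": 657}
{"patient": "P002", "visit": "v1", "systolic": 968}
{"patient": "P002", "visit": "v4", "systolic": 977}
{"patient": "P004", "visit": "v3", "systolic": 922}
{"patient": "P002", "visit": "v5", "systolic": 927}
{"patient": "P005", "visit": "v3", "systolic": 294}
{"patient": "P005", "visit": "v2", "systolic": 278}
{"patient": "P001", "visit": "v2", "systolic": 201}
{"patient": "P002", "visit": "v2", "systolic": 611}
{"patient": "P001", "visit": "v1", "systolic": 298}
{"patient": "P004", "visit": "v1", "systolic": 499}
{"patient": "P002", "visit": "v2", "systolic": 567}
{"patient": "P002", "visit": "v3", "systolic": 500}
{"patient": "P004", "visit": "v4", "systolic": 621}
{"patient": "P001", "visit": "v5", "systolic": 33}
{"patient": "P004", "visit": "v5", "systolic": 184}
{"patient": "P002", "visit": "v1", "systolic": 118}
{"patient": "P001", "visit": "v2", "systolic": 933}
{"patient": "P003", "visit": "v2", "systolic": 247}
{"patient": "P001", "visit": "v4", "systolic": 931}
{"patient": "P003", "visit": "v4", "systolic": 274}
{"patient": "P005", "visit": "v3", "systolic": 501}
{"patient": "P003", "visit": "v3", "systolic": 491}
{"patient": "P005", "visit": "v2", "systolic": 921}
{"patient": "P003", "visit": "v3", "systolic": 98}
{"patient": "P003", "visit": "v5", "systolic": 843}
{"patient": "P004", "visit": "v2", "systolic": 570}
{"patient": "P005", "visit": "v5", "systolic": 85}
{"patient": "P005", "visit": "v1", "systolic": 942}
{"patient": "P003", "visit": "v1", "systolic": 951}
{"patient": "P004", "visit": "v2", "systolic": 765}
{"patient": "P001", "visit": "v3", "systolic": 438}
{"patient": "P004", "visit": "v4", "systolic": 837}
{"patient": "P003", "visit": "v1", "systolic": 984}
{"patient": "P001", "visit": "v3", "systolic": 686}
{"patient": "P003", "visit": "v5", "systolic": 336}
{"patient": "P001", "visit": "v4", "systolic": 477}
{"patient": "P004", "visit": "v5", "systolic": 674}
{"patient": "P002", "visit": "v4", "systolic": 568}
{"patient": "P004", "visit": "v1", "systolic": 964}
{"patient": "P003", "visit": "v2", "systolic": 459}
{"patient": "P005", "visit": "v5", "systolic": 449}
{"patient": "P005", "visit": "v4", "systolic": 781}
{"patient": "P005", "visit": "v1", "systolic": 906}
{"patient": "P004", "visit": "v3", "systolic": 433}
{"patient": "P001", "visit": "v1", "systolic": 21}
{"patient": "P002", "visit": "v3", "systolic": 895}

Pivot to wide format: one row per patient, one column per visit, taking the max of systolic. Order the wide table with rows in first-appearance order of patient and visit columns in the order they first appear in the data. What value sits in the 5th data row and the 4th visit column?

922

With rows in first-appearance order of patient, row 5 is patient=P004. visit columns in first-appearance order: v4, v5, v1, v3, v2; column 4 is v3.
Long rows with patient=P004, visit=v3: max(922, 433) = 922.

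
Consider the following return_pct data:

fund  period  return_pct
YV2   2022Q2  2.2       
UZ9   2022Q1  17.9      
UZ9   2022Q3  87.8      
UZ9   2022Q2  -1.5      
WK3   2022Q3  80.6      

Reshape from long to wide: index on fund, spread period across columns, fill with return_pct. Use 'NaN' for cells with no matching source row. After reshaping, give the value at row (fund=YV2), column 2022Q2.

2.2

The long row with fund=YV2, period=2022Q2 has return_pct=2.2.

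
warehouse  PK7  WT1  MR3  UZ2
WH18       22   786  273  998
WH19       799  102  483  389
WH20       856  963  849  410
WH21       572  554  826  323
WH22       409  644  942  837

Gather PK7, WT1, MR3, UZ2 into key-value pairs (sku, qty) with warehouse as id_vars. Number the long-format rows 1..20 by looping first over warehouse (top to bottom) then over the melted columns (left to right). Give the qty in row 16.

20 rows total (5 × 4). Row 16: index ⌊(16-1)/4⌋ = 3 into warehouse → WH21; (16-1) mod 4 = 3 into the melted columns → UZ2.
So row 16 is (WH21, UZ2, 323); qty = 323.

323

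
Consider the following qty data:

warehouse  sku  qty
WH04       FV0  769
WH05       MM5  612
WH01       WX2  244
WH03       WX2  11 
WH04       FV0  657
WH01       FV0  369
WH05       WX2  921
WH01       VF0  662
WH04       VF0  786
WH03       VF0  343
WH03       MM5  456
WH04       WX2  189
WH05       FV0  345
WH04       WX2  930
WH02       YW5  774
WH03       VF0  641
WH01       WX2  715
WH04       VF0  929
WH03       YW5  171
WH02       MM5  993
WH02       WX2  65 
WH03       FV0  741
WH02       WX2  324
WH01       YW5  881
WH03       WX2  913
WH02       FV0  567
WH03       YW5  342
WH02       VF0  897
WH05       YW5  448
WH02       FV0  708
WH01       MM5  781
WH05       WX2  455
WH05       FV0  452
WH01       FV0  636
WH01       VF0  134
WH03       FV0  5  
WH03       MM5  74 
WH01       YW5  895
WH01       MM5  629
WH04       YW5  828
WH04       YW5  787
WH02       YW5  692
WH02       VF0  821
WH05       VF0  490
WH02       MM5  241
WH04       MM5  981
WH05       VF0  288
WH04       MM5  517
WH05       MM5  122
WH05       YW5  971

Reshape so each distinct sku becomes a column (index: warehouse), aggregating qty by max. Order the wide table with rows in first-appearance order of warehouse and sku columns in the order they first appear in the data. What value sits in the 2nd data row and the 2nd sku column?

612

With rows in first-appearance order of warehouse, row 2 is warehouse=WH05. sku columns in first-appearance order: FV0, MM5, WX2, VF0, YW5; column 2 is MM5.
Long rows with warehouse=WH05, sku=MM5: max(612, 122) = 612.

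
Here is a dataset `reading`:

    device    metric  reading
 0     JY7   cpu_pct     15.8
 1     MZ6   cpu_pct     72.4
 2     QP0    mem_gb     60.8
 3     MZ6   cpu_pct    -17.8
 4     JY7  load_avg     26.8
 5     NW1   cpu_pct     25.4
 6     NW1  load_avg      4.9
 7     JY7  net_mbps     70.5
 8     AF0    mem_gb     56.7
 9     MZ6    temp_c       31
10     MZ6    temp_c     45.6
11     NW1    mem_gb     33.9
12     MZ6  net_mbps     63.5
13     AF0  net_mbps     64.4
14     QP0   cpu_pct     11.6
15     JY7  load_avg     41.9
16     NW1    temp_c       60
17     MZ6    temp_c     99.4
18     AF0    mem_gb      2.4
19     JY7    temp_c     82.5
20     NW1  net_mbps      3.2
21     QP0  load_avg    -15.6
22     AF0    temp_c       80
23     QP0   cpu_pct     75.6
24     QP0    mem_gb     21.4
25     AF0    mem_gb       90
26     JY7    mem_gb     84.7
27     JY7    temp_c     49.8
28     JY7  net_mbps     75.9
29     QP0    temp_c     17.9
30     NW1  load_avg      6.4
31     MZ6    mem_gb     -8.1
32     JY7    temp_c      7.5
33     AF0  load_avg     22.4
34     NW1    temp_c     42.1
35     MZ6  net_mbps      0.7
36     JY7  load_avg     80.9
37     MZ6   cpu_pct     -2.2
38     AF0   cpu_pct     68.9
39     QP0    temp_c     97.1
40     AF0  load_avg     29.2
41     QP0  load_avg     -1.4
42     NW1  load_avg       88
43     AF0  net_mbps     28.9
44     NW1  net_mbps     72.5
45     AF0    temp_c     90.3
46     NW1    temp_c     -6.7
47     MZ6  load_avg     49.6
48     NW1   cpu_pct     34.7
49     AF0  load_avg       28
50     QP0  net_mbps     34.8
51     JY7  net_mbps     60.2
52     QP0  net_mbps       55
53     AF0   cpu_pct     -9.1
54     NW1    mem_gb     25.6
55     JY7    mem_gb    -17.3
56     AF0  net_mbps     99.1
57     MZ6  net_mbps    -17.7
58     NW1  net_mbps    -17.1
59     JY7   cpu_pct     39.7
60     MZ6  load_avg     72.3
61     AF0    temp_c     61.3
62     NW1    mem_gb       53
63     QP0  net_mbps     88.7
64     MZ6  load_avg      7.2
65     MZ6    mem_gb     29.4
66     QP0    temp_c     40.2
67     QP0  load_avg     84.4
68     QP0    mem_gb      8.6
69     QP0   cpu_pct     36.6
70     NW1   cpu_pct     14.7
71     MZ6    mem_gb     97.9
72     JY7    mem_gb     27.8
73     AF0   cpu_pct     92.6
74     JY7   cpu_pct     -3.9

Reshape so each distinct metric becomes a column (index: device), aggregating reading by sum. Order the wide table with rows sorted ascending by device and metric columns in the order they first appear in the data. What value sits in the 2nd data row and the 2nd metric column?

With rows sorted ascending by device, row 2 is device=JY7. metric columns in first-appearance order: cpu_pct, mem_gb, load_avg, net_mbps, temp_c; column 2 is mem_gb.
Long rows with device=JY7, metric=mem_gb: 84.7 + -17.3 + 27.8 = 95.2.

95.2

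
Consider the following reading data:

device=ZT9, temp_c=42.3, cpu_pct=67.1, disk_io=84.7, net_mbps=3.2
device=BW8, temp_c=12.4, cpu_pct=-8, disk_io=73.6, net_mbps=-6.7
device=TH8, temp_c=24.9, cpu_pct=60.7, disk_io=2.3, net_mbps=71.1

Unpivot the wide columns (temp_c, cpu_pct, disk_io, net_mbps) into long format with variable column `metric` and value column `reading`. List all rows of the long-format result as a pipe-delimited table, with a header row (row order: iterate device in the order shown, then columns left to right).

| device | metric | reading |
| ZT9 | temp_c | 42.3 |
| ZT9 | cpu_pct | 67.1 |
| ZT9 | disk_io | 84.7 |
| ZT9 | net_mbps | 3.2 |
| BW8 | temp_c | 12.4 |
| BW8 | cpu_pct | -8 |
| BW8 | disk_io | 73.6 |
| BW8 | net_mbps | -6.7 |
| TH8 | temp_c | 24.9 |
| TH8 | cpu_pct | 60.7 |
| TH8 | disk_io | 2.3 |
| TH8 | net_mbps | 71.1 |

Each (device, column) pair becomes one row: 3 × 4 = 12 rows.
For example, (ZT9, temp_c) → reading=42.3.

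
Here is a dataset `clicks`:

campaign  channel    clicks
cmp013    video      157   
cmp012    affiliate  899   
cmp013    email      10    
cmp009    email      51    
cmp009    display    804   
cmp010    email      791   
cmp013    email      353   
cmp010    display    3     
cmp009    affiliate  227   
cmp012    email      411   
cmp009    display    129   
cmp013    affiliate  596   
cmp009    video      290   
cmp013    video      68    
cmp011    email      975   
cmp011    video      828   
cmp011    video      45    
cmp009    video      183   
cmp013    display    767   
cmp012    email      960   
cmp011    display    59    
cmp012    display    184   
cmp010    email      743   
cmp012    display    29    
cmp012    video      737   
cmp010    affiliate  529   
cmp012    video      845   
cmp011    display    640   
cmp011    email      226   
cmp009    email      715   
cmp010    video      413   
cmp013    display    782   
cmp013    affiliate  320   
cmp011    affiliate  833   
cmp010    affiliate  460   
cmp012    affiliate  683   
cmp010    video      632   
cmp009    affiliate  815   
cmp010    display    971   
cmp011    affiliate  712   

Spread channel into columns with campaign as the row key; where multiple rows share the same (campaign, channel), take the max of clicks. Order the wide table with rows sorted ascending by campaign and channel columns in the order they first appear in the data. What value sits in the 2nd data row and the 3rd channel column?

With rows sorted ascending by campaign, row 2 is campaign=cmp010. channel columns in first-appearance order: video, affiliate, email, display; column 3 is email.
Long rows with campaign=cmp010, channel=email: max(791, 743) = 791.

791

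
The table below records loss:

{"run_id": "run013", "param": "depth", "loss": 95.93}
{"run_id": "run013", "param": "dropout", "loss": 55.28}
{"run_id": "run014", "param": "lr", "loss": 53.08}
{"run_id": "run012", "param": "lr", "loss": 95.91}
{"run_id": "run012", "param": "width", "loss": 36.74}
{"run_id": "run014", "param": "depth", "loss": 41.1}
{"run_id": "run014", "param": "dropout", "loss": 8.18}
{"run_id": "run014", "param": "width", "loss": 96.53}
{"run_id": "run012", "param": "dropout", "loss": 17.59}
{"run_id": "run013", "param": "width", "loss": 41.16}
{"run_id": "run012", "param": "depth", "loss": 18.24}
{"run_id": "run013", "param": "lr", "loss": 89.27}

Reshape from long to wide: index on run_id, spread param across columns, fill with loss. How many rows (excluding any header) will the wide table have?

3

3 distinct run_id values → 3 rows.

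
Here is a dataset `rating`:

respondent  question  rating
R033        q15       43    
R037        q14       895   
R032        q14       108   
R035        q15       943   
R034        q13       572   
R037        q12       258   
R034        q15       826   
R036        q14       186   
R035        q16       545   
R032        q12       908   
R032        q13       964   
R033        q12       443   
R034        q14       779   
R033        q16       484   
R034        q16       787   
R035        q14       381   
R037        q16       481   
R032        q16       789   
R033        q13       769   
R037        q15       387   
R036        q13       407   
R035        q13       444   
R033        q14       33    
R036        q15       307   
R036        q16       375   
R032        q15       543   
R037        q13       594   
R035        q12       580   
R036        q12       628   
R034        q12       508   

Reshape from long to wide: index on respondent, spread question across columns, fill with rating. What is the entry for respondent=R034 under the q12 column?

Wide layout: rows indexed by respondent, columns are the 5 distinct question values (q15, q14, q13, q12, q16).
Cell (respondent=R034, question=q12) draws from the long row where respondent=R034 and question=q12, which has rating=508.

508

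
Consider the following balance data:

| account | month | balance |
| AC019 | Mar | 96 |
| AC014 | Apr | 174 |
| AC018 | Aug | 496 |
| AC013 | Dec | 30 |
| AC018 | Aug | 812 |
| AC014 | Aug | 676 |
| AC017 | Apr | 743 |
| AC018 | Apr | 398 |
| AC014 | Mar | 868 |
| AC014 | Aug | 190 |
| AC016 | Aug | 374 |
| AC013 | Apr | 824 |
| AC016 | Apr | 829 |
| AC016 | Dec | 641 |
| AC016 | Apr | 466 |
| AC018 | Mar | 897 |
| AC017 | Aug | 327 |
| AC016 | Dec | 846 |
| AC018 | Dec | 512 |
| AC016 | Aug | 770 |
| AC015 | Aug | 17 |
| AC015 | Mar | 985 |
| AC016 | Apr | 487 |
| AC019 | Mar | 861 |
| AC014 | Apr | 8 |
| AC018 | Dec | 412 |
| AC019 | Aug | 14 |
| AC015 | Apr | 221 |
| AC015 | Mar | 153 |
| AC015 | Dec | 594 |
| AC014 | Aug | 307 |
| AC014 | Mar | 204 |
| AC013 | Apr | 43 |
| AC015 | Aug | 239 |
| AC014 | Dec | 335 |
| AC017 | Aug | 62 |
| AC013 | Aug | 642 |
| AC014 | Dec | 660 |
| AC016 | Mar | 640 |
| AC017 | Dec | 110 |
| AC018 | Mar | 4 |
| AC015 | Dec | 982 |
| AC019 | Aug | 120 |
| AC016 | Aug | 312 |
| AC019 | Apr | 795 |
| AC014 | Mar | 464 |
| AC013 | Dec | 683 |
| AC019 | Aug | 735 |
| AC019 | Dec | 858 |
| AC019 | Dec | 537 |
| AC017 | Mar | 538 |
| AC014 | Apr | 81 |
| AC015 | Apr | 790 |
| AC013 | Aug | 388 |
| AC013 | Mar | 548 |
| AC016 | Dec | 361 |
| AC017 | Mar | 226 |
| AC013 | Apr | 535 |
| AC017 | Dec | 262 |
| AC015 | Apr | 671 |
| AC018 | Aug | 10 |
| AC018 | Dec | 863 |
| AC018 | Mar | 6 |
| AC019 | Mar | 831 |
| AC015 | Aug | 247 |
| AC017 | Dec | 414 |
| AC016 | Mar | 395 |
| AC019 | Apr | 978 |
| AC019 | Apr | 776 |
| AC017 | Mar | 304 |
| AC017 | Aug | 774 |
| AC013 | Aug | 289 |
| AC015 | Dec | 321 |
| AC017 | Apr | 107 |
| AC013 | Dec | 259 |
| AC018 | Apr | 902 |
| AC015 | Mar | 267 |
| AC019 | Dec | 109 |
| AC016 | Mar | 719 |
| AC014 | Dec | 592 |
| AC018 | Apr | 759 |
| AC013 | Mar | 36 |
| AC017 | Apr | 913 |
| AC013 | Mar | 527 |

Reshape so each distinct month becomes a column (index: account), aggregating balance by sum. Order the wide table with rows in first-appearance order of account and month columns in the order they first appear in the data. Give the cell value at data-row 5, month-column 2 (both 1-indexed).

1763

With rows in first-appearance order of account, row 5 is account=AC017. month columns in first-appearance order: Mar, Apr, Aug, Dec; column 2 is Apr.
Long rows with account=AC017, month=Apr: 743 + 107 + 913 = 1763.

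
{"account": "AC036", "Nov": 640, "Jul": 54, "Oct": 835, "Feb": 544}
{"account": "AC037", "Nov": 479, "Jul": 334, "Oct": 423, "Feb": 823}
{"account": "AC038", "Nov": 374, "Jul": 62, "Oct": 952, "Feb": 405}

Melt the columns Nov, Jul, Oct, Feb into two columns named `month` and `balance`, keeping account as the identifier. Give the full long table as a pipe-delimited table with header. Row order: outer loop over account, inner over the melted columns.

Each (account, column) pair becomes one row: 3 × 4 = 12 rows.
For example, (AC036, Nov) → balance=640.

| account | month | balance |
| AC036 | Nov | 640 |
| AC036 | Jul | 54 |
| AC036 | Oct | 835 |
| AC036 | Feb | 544 |
| AC037 | Nov | 479 |
| AC037 | Jul | 334 |
| AC037 | Oct | 423 |
| AC037 | Feb | 823 |
| AC038 | Nov | 374 |
| AC038 | Jul | 62 |
| AC038 | Oct | 952 |
| AC038 | Feb | 405 |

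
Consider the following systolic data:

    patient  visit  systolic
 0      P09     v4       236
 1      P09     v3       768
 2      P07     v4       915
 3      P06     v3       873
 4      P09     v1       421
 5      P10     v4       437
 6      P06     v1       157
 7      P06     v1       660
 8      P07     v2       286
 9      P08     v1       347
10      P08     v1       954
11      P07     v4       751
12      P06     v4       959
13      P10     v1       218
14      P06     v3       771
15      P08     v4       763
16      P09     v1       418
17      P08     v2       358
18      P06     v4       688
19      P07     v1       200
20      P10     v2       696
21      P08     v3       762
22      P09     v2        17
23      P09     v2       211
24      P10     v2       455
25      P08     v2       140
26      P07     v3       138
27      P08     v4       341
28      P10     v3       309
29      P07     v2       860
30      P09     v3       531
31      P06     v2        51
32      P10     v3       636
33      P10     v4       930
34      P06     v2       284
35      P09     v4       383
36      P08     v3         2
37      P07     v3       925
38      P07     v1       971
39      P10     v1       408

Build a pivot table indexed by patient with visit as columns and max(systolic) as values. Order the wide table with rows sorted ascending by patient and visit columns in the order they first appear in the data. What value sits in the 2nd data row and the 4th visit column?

With rows sorted ascending by patient, row 2 is patient=P07. visit columns in first-appearance order: v4, v3, v1, v2; column 4 is v2.
Long rows with patient=P07, visit=v2: max(286, 860) = 860.

860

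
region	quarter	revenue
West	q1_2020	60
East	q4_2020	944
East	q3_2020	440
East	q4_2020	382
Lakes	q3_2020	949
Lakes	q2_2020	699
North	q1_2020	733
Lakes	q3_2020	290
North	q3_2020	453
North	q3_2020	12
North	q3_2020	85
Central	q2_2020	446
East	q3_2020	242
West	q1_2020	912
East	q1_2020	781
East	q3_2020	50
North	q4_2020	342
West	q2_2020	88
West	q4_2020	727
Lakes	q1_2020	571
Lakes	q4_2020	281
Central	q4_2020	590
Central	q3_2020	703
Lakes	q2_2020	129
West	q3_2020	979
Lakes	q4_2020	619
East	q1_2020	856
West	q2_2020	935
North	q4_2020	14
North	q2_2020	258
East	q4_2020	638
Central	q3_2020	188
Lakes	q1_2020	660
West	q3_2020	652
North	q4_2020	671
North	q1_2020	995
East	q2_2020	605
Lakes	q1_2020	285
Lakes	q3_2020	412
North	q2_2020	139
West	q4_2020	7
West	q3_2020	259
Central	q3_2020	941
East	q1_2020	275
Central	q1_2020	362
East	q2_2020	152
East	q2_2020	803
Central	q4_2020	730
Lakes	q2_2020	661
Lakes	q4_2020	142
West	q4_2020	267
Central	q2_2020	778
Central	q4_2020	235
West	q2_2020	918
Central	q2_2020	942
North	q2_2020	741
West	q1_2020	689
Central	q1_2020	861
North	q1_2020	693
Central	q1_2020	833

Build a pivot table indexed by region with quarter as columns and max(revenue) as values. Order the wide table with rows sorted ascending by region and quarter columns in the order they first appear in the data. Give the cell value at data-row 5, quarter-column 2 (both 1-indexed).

727

With rows sorted ascending by region, row 5 is region=West. quarter columns in first-appearance order: q1_2020, q4_2020, q3_2020, q2_2020; column 2 is q4_2020.
Long rows with region=West, quarter=q4_2020: max(727, 7, 267) = 727.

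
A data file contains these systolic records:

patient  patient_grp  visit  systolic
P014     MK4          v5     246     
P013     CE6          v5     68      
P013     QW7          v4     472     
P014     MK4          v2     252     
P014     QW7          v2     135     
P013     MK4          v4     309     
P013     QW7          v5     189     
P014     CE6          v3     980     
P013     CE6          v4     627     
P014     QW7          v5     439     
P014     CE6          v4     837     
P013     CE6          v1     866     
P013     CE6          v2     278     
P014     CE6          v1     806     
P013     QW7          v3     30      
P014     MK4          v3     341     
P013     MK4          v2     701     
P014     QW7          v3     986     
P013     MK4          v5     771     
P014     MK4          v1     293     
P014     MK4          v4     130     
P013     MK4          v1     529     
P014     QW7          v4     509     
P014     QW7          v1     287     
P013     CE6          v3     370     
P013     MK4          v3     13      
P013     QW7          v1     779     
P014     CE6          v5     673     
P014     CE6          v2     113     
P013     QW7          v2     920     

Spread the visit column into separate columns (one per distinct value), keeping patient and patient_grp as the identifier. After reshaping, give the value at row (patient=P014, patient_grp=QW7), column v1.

Wide layout: rows indexed by patient and patient_grp, columns are the 5 distinct visit values (v5, v4, v2, v3, v1).
Cell (patient=P014, patient_grp=QW7, visit=v1) draws from the long row where patient=P014, patient_grp=QW7 and visit=v1, which has systolic=287.

287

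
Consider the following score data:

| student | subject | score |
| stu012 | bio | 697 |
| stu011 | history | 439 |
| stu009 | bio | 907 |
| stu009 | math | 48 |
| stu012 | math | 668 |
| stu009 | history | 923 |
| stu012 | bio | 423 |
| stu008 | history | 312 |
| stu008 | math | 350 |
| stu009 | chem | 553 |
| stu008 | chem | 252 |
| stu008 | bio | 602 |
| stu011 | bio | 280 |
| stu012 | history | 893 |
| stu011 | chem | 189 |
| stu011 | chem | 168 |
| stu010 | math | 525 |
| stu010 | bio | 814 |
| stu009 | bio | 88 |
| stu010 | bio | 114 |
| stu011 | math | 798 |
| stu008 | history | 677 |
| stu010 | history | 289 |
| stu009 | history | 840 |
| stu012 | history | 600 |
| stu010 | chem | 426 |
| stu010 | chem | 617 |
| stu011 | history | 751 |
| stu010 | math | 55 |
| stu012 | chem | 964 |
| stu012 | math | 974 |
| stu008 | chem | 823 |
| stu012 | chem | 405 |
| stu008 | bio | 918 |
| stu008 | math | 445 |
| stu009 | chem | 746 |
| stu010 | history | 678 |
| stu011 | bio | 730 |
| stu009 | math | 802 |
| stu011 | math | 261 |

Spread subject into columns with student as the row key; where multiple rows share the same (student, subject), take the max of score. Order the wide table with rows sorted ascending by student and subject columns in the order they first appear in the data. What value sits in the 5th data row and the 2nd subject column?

With rows sorted ascending by student, row 5 is student=stu012. subject columns in first-appearance order: bio, history, math, chem; column 2 is history.
Long rows with student=stu012, subject=history: max(893, 600) = 893.

893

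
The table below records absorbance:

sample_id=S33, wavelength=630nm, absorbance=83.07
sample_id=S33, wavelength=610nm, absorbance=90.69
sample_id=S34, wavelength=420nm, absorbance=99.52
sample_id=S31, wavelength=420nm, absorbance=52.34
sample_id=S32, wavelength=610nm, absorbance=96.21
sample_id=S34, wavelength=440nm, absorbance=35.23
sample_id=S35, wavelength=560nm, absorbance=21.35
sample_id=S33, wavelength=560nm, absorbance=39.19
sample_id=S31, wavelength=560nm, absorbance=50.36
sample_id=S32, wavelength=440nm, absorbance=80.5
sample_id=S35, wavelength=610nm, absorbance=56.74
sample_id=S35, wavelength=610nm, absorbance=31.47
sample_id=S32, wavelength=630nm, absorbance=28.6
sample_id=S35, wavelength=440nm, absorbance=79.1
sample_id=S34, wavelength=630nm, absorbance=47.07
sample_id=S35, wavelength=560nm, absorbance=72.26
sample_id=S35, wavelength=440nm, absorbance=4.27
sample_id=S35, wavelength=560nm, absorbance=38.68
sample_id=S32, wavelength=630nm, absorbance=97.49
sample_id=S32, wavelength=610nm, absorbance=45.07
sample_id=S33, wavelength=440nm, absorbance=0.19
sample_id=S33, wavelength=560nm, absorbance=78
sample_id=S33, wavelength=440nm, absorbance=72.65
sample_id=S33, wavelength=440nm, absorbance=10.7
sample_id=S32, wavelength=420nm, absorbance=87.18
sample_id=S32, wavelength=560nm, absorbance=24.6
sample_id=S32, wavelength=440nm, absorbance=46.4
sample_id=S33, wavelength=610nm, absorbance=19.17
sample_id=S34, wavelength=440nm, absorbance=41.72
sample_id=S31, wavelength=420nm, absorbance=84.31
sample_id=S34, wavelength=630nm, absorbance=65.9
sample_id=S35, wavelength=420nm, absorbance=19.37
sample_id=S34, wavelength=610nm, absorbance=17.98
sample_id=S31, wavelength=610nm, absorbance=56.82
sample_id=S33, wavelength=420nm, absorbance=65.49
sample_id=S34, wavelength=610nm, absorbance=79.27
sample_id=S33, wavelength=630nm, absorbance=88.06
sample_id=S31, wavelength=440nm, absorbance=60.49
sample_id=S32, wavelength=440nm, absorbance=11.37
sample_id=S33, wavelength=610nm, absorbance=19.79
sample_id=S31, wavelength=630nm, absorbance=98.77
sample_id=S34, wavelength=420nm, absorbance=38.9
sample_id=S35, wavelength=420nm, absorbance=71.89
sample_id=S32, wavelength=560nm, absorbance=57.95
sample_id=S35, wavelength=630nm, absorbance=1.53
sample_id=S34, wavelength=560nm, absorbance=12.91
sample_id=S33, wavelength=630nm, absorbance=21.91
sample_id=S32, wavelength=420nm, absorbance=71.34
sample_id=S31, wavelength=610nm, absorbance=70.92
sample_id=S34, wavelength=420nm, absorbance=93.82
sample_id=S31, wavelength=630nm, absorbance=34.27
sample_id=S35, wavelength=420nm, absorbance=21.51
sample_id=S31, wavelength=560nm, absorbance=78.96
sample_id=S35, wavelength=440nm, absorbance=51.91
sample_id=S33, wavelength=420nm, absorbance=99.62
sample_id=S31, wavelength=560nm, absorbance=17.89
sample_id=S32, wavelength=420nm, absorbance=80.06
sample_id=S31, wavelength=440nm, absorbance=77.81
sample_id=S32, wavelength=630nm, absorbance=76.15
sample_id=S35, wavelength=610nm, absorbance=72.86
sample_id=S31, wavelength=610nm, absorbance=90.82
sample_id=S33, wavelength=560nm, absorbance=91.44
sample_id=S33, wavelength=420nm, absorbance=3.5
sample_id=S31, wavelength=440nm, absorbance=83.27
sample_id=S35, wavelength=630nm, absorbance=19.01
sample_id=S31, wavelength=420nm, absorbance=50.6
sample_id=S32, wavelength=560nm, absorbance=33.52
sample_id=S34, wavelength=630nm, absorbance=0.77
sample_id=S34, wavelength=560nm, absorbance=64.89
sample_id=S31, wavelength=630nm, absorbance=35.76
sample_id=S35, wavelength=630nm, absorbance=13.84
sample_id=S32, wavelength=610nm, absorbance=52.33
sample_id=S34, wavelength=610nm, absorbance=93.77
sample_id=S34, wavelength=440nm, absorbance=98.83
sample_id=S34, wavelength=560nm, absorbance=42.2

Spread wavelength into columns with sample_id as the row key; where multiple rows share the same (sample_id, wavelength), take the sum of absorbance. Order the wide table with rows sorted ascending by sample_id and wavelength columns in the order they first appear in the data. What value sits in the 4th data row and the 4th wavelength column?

With rows sorted ascending by sample_id, row 4 is sample_id=S34. wavelength columns in first-appearance order: 630nm, 610nm, 420nm, 440nm, 560nm; column 4 is 440nm.
Long rows with sample_id=S34, wavelength=440nm: 35.23 + 41.72 + 98.83 = 175.78.

175.78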